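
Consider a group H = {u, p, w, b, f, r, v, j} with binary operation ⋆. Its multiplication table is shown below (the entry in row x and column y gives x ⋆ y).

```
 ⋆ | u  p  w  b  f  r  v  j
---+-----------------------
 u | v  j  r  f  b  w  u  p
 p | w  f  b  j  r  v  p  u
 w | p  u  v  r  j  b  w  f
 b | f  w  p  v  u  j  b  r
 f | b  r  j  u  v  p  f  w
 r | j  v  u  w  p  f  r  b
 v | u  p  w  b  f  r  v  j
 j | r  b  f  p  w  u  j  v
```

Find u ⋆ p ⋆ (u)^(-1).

r

The identity is v. In row u, the entry v sits in column u, so u^(-1) = u.
u ⋆ p = j
j ⋆ u = r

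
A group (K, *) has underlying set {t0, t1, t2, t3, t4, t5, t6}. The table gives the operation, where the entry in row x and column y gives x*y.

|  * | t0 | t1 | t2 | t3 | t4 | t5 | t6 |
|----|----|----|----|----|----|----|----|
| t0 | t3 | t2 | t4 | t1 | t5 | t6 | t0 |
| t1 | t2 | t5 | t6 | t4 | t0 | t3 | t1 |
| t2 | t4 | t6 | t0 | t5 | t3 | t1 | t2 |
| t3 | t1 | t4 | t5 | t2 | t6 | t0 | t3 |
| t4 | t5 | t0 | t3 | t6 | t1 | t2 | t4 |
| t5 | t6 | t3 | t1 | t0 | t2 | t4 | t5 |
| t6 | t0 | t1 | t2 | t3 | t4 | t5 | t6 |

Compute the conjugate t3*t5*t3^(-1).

t5

The identity is t6. In row t3, the entry t6 sits in column t4, so t3^(-1) = t4.
t3*t5 = t0
t0*t4 = t5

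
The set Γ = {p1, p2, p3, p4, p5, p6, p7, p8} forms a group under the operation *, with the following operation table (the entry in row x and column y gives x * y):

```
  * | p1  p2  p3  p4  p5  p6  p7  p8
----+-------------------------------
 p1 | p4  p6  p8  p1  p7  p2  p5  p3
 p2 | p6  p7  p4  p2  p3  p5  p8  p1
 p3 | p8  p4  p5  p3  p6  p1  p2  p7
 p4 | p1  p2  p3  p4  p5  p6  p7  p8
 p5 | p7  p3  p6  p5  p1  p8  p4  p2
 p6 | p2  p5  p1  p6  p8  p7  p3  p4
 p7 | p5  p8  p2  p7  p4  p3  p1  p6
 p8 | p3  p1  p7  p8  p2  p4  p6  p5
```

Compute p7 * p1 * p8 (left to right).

p7 * p1 = p5
p5 * p8 = p2

p2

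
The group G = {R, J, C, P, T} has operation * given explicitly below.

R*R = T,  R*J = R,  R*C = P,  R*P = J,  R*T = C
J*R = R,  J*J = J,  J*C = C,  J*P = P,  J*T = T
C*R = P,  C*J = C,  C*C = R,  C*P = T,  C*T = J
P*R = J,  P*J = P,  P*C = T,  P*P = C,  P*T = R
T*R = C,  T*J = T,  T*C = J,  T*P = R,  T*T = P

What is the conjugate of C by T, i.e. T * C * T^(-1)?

The identity is J. In row T, the entry J sits in column C, so T^(-1) = C.
T * C = J
J * C = C

C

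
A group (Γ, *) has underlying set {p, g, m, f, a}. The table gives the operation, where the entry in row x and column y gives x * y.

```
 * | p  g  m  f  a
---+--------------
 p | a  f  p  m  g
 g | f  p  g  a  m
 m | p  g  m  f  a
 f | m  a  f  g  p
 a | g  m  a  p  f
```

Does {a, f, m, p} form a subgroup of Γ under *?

p * a = g, which is not in {a, f, m, p}.
The subset is not closed under *, so it is not a subgroup.

No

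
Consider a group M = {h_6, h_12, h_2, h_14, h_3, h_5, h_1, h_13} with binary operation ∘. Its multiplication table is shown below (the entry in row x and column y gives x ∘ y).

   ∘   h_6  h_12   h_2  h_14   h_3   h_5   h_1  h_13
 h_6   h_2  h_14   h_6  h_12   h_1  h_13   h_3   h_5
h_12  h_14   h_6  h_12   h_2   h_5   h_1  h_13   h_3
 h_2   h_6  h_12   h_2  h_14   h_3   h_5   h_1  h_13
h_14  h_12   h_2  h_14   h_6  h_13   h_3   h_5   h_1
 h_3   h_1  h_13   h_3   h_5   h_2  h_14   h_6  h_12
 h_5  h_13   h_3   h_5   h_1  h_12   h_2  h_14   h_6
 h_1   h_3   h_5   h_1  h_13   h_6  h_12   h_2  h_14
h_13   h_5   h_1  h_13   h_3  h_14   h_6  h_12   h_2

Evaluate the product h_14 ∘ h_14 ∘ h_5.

h_13

h_14 ∘ h_14 = h_6
h_6 ∘ h_5 = h_13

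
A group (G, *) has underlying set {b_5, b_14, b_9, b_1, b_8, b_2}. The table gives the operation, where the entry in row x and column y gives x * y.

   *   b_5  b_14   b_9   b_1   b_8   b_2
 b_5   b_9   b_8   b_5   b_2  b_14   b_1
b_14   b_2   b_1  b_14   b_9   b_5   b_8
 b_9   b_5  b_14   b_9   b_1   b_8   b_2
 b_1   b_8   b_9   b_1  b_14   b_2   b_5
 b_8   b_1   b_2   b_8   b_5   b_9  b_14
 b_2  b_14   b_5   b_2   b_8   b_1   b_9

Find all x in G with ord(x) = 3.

Identity is b_9. Compute the order of each non-identity element by repeated multiplication:
  b_5: b_5 → b_9  (order 2)
  b_14: b_14 → b_1 → b_9  (order 3)
  b_1: b_1 → b_14 → b_9  (order 3)
  b_8: b_8 → b_9  (order 2)
  b_2: b_2 → b_9  (order 2)
Elements of order 3: {b_1, b_14}.

{b_1, b_14}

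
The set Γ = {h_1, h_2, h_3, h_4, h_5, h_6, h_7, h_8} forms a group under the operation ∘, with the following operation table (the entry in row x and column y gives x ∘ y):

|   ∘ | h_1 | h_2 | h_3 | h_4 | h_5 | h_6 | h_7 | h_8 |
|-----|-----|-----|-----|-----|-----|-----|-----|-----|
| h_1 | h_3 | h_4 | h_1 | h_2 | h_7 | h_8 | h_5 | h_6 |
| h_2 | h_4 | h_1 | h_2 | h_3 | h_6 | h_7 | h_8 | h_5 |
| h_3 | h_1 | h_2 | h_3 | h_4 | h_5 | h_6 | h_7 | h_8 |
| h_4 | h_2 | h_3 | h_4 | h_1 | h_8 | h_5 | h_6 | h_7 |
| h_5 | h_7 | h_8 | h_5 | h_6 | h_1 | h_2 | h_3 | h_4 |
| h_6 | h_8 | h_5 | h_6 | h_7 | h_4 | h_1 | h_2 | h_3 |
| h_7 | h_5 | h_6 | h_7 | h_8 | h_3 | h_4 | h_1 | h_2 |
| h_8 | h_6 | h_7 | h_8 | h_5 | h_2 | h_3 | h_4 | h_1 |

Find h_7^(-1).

h_5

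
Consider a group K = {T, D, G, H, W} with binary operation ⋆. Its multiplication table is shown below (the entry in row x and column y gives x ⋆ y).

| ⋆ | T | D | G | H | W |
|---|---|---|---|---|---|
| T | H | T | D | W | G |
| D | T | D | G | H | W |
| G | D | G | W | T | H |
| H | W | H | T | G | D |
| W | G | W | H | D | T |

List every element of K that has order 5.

{G, H, T, W}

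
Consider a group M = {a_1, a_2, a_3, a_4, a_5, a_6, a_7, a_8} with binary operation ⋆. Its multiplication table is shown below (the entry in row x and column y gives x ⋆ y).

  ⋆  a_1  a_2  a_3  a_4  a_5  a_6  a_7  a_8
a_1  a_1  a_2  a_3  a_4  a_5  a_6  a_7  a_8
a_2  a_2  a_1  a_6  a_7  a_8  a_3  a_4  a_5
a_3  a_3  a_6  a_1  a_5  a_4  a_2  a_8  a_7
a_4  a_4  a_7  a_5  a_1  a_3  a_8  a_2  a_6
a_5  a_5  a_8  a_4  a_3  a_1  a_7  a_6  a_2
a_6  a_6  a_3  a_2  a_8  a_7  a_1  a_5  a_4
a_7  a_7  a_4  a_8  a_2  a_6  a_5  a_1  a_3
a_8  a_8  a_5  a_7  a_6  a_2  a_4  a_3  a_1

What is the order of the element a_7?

2

The identity element is a_1 (its row matches the header).
a_7^1 = a_7
a_7^2 = a_7 ⋆ a_7 = a_1
The first power of a_7 equal to the identity is a_7^2, so ord(a_7) = 2.
(Structurally, M here is isomorphic to the elementary abelian group (Z_2)^3.)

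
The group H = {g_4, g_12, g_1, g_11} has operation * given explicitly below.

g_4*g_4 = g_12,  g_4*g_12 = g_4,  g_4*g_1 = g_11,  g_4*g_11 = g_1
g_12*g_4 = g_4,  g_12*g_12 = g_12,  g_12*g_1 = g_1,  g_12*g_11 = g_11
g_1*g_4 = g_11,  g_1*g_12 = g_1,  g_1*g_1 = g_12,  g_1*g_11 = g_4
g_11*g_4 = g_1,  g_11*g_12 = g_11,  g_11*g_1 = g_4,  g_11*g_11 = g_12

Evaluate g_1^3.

g_1

g_1^1 = g_1
g_1^2 = g_1 * g_1 = g_12
g_1^3 = g_12 * g_1 = g_1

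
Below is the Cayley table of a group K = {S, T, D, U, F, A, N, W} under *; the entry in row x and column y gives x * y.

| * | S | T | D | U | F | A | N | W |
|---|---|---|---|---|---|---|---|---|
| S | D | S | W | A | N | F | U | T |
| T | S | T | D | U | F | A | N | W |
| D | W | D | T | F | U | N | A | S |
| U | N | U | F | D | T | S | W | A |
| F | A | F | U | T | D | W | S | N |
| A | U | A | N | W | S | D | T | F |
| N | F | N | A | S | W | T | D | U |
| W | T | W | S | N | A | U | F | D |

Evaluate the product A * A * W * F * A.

A * A = D
D * W = S
S * F = N
N * A = T

T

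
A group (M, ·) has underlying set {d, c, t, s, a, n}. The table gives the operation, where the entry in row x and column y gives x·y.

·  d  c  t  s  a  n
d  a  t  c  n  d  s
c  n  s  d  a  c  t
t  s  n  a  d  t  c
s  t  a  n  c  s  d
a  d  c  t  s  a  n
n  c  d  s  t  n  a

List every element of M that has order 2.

{d, n, t}

Identity is a. Compute the order of each non-identity element by repeated multiplication:
  d: d → a  (order 2)
  c: c → s → a  (order 3)
  t: t → a  (order 2)
  s: s → c → a  (order 3)
  n: n → a  (order 2)
Elements of order 2: {d, n, t}.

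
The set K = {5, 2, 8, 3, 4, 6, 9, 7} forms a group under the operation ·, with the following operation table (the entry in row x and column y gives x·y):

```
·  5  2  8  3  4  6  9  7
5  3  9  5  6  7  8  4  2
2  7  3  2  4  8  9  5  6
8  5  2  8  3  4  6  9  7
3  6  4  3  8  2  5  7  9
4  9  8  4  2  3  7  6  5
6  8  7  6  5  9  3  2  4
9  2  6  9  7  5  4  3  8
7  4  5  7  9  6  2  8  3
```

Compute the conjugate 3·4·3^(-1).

4

The identity is 8. In row 3, the entry 8 sits in column 3, so 3^(-1) = 3.
3·4 = 2
2·3 = 4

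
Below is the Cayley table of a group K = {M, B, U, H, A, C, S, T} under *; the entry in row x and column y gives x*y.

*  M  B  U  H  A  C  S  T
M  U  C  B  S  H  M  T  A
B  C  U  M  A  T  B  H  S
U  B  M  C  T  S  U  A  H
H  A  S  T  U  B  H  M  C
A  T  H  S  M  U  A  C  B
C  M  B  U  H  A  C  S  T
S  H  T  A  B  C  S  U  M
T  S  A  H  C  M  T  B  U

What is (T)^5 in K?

T

T^1 = T
T^2 = T*T = U
T^3 = U*T = H
T^4 = H*T = C
T^5 = C*T = T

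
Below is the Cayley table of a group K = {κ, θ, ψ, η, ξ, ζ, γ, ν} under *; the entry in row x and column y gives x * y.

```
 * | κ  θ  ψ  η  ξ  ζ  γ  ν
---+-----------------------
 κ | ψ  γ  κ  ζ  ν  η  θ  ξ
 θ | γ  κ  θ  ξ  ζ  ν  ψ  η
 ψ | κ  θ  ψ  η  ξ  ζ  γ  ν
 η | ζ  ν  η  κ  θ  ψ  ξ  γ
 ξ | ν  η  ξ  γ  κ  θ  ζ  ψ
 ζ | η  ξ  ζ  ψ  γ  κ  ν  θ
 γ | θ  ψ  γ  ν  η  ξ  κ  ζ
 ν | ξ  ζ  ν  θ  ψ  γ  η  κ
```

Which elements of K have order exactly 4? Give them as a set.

Identity is ψ. Compute the order of each non-identity element by repeated multiplication:
  κ: κ → ψ  (order 2)
  θ: θ → κ → γ → ψ  (order 4)
  η: η → κ → ζ → ψ  (order 4)
  ξ: ξ → κ → ν → ψ  (order 4)
  ζ: ζ → κ → η → ψ  (order 4)
  γ: γ → κ → θ → ψ  (order 4)
  ν: ν → κ → ξ → ψ  (order 4)
Elements of order 4: {γ, ζ, η, θ, ν, ξ}.

{γ, ζ, η, θ, ν, ξ}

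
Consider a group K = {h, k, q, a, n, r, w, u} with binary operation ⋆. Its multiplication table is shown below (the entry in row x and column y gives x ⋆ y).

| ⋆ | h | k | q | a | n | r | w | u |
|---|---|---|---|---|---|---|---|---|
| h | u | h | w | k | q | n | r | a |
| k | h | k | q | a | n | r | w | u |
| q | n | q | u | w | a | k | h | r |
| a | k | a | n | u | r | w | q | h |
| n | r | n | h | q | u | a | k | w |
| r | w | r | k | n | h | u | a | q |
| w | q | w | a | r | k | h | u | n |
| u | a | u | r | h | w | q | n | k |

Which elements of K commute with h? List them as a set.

{a, h, k, u}

Compare row h with column h entry by entry.
a ⋆ h = k = h ⋆ a, so a commutes with h.
w ⋆ h = q but h ⋆ w = r, so w does not.
Collecting the elements that commute with h: C(h) = {a, h, k, u}.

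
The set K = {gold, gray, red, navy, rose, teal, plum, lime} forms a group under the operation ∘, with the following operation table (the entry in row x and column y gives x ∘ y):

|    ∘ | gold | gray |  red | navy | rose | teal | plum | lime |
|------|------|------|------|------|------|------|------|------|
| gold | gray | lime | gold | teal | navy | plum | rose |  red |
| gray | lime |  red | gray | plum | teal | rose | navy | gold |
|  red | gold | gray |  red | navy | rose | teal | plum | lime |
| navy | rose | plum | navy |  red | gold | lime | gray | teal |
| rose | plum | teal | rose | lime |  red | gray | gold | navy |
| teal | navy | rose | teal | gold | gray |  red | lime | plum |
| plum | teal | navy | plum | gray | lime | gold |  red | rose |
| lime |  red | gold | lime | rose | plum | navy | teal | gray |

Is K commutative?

No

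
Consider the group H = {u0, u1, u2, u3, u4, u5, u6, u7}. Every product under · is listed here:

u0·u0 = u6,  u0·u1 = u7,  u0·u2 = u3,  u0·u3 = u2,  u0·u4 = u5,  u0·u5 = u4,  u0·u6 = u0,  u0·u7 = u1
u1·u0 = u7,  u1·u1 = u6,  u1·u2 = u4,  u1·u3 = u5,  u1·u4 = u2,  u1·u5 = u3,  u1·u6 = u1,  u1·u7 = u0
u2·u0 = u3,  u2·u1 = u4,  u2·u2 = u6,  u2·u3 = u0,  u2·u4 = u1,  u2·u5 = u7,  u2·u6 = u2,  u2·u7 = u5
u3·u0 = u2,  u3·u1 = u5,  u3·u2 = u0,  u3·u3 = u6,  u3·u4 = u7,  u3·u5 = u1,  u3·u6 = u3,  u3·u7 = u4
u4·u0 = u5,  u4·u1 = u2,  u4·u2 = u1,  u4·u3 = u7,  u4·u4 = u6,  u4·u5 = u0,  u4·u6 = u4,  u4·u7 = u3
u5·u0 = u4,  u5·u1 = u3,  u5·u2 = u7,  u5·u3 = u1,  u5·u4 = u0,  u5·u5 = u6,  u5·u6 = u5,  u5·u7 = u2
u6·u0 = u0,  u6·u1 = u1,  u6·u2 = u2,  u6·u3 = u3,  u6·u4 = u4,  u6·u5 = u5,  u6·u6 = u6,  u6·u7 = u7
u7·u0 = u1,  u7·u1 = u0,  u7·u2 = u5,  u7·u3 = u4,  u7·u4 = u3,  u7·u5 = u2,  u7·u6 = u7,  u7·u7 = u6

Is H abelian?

Check whether the table is symmetric across its main diagonal.
Every entry (row x, col y) equals the entry (row y, col x), so H is abelian.
(In fact H ≅ the elementary abelian group (Z_2)^3.)

Yes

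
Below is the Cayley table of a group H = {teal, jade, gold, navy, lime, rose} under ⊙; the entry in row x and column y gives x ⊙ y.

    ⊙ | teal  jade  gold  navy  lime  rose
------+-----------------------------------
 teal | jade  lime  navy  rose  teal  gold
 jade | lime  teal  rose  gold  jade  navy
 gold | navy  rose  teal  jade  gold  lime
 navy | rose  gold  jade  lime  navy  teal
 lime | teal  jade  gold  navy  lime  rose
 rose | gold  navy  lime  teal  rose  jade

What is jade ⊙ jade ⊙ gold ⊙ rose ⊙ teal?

jade ⊙ jade = teal
teal ⊙ gold = navy
navy ⊙ rose = teal
teal ⊙ teal = jade

jade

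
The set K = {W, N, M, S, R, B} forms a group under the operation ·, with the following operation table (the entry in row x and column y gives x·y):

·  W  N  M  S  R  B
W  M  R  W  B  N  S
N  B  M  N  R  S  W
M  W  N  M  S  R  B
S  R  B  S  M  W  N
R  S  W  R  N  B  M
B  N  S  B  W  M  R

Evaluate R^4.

R^1 = R
R^2 = R·R = B
R^3 = B·R = M
R^4 = M·R = R

R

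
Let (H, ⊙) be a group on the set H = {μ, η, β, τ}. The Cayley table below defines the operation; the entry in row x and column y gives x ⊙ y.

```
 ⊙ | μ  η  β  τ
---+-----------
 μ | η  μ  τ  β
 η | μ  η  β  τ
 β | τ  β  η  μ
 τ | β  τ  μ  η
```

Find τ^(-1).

τ

First locate the identity: row η matches the header, so η is the identity.
Scan row τ for η: τ ⊙ τ = η. Hence τ^(-1) = τ.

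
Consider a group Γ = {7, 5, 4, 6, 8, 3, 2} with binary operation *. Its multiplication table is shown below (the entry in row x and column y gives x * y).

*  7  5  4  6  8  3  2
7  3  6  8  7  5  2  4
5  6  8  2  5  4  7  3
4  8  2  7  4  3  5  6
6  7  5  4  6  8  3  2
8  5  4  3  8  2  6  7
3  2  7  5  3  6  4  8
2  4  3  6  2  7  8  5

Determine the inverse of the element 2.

4

First locate the identity: row 6 matches the header, so 6 is the identity.
Scan row 2 for 6: 2 * 4 = 6. Hence 2^(-1) = 4.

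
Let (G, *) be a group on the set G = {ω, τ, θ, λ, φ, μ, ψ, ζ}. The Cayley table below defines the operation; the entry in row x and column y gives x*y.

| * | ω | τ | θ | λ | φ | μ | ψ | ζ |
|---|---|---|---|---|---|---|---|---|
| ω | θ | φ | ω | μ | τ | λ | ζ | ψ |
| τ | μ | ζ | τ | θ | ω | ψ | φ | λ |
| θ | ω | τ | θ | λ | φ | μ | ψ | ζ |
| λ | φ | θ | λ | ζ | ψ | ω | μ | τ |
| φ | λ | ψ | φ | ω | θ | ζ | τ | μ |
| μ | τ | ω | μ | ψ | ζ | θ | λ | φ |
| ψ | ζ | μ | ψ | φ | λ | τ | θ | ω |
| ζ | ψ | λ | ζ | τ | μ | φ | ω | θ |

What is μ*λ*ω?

μ*λ = ψ
ψ*ω = ζ

ζ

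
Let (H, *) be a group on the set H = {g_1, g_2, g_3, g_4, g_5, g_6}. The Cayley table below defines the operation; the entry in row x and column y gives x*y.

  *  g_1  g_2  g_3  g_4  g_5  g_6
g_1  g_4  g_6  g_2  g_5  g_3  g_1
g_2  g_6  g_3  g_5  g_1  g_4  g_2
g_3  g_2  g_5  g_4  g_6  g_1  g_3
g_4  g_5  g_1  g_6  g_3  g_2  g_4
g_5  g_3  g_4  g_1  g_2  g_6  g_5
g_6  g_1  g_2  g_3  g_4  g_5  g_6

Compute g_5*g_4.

Read row g_5, column g_4: g_5*g_4 = g_2.

g_2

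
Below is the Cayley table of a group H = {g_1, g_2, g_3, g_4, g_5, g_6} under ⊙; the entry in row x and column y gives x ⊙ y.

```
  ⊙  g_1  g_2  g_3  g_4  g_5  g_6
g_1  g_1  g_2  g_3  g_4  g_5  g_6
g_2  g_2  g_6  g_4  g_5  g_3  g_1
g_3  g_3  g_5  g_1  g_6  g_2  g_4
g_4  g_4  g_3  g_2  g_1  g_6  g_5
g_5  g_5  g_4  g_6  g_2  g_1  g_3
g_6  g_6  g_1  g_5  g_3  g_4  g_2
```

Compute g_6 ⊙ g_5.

g_4

Read row g_6, column g_5: g_6 ⊙ g_5 = g_4.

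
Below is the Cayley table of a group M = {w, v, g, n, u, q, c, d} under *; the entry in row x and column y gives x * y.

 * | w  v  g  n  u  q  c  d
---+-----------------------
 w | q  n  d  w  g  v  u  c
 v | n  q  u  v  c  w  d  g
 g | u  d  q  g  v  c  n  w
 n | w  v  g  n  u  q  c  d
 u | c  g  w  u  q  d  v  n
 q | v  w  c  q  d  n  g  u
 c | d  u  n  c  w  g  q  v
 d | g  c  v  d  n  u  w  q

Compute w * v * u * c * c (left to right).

d

w * v = n
n * u = u
u * c = v
v * c = d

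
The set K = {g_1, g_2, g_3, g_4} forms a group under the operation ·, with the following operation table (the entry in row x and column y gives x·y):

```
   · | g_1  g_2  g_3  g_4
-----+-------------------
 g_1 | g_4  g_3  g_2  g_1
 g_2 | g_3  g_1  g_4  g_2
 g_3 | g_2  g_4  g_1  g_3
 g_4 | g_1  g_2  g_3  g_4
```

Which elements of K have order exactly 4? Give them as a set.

{g_2, g_3}

Identity is g_4. Compute the order of each non-identity element by repeated multiplication:
  g_1: g_1 → g_4  (order 2)
  g_2: g_2 → g_1 → g_3 → g_4  (order 4)
  g_3: g_3 → g_1 → g_2 → g_4  (order 4)
Elements of order 4: {g_2, g_3}.
(Structurally, K here is isomorphic to the cyclic group Z_4.)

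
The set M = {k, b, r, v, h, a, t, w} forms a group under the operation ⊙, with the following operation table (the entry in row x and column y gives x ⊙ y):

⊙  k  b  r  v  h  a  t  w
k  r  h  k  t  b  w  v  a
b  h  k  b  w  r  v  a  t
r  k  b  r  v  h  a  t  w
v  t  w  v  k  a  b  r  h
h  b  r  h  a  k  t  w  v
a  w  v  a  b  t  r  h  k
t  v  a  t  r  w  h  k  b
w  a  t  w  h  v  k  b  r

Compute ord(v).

The identity element is r (its row matches the header).
v^1 = v
v^2 = v ⊙ v = k
v^3 = k ⊙ v = t
v^4 = t ⊙ v = r
The first power of v equal to the identity is v^4, so ord(v) = 4.

4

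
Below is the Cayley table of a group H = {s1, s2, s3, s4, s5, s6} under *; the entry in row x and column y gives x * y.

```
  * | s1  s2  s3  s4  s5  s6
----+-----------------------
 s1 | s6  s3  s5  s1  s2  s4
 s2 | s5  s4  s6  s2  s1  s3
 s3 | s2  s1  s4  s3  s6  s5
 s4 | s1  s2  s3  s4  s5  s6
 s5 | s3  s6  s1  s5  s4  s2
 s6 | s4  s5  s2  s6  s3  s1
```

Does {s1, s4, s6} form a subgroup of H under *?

{s1, s4, s6} contains the identity s4.
Checking products: every product of two elements of {s1, s4, s6} (read from the table) lies in {s1, s4, s6}, so the set is closed.
In a finite group, a nonempty closed subset is a subgroup. So {s1, s4, s6} ≤ H.

Yes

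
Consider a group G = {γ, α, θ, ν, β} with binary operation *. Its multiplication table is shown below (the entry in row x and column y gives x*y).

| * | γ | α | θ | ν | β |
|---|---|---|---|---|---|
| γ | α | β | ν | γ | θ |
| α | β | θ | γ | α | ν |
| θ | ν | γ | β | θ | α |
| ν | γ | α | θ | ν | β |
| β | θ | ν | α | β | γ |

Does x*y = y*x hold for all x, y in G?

Yes

Check whether the table is symmetric across its main diagonal.
Every entry (row x, col y) equals the entry (row y, col x), so G is abelian.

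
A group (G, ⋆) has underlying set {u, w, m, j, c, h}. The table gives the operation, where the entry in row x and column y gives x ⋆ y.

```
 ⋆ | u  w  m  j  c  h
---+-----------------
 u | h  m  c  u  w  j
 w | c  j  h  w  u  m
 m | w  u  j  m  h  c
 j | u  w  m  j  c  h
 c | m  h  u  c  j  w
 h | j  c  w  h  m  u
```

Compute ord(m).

The identity element is j (its row matches the header).
m^1 = m
m^2 = m ⋆ m = j
The first power of m equal to the identity is m^2, so ord(m) = 2.

2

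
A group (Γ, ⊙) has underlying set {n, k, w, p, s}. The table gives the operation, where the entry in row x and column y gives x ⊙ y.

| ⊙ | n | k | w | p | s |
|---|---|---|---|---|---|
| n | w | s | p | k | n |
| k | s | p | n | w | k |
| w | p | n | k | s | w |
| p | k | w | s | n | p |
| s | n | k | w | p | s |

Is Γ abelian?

Check whether the table is symmetric across its main diagonal.
Every entry (row x, col y) equals the entry (row y, col x), so Γ is abelian.

Yes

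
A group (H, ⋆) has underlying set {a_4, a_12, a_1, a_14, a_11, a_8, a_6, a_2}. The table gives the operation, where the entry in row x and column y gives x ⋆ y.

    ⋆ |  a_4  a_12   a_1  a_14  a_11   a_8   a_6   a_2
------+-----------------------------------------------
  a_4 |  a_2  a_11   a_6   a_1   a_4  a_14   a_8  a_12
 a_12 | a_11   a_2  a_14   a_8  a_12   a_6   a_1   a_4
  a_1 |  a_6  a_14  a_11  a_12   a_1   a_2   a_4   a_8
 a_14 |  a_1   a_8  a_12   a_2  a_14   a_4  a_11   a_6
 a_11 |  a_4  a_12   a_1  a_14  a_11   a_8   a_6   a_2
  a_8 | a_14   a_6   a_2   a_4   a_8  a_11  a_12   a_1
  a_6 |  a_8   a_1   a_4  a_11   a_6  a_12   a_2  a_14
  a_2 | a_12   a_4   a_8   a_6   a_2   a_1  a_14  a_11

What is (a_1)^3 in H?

a_1^1 = a_1
a_1^2 = a_1 ⋆ a_1 = a_11
a_1^3 = a_11 ⋆ a_1 = a_1
(Structurally, H here is isomorphic to Z_2 x Z_4.)

a_1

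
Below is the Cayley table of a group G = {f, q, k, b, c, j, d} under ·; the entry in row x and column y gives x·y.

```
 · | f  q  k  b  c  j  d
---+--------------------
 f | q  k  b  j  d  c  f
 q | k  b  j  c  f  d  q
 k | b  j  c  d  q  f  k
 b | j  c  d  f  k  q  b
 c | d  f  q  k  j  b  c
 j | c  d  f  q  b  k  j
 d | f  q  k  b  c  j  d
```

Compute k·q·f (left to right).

k·q = j
j·f = c

c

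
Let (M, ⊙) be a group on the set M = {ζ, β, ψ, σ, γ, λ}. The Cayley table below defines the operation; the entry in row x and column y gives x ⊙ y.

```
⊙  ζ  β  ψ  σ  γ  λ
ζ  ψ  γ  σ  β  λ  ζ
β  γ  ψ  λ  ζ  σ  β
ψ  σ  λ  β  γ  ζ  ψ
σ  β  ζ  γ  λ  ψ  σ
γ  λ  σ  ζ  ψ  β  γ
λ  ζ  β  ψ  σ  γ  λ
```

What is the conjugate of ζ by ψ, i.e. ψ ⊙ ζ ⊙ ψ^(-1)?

ζ

The identity is λ. In row ψ, the entry λ sits in column β, so ψ^(-1) = β.
ψ ⊙ ζ = σ
σ ⊙ β = ζ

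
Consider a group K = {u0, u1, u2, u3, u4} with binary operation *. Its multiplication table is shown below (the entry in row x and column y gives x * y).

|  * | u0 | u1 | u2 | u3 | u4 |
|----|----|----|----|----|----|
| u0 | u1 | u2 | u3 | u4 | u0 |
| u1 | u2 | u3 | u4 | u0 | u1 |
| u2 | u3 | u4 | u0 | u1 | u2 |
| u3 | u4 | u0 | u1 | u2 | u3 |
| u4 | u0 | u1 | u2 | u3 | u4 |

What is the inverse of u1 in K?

u2

First locate the identity: row u4 matches the header, so u4 is the identity.
Scan row u1 for u4: u1 * u2 = u4. Hence u1^(-1) = u2.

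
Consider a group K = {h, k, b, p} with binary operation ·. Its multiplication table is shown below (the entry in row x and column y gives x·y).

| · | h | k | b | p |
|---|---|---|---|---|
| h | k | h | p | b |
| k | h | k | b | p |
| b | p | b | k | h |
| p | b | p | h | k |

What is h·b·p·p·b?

h·b = p
p·p = k
k·p = p
p·b = h

h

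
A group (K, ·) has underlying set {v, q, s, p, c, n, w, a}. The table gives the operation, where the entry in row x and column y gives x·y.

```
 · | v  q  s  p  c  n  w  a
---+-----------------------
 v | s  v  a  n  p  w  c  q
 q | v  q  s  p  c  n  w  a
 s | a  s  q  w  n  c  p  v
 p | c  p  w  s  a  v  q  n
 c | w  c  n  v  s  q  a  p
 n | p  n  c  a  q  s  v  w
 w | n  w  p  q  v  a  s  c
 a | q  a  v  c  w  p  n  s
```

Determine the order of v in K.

4

The identity element is q (its row matches the header).
v^1 = v
v^2 = v·v = s
v^3 = s·v = a
v^4 = a·v = q
The first power of v equal to the identity is v^4, so ord(v) = 4.
(Structurally, K here is isomorphic to the quaternion group Q_8.)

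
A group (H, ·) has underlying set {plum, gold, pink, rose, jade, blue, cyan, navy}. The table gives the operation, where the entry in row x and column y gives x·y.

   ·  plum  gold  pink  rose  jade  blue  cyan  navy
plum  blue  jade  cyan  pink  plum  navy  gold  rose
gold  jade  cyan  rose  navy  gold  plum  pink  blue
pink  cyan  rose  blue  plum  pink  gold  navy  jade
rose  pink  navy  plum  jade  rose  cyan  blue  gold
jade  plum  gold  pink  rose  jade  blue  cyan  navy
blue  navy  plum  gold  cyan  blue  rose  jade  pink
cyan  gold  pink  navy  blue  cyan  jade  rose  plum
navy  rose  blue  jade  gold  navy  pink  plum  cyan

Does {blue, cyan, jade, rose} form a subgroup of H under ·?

Yes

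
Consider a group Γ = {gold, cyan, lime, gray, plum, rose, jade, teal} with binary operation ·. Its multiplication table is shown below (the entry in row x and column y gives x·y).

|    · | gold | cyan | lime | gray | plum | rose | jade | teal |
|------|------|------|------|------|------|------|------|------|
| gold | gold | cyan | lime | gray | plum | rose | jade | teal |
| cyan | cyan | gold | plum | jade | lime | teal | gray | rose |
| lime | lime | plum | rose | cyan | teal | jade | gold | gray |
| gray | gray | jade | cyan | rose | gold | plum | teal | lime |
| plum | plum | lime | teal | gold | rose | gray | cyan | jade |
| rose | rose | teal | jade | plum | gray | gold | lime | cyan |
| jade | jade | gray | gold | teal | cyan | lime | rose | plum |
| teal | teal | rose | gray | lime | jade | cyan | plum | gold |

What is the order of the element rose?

2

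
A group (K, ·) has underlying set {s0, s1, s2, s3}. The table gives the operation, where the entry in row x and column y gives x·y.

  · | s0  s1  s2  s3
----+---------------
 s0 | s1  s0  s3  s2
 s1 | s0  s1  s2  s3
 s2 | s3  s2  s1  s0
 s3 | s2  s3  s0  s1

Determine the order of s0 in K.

The identity element is s1 (its row matches the header).
s0^1 = s0
s0^2 = s0·s0 = s1
The first power of s0 equal to the identity is s0^2, so ord(s0) = 2.

2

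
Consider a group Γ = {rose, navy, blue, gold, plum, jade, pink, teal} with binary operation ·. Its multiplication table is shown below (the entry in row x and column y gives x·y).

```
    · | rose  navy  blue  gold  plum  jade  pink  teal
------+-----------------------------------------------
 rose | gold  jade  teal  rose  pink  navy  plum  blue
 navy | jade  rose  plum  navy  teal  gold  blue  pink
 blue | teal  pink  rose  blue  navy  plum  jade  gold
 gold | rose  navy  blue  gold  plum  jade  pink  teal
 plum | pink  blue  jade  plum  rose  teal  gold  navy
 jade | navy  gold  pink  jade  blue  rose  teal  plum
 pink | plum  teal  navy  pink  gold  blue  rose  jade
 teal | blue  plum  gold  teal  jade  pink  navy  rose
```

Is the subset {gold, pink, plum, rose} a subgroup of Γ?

{gold, pink, plum, rose} contains the identity gold.
Checking products: every product of two elements of {gold, pink, plum, rose} (read from the table) lies in {gold, pink, plum, rose}, so the set is closed.
In a finite group, a nonempty closed subset is a subgroup. So {gold, pink, plum, rose} ≤ Γ.
(Structurally, Γ here is isomorphic to the quaternion group Q_8.)

Yes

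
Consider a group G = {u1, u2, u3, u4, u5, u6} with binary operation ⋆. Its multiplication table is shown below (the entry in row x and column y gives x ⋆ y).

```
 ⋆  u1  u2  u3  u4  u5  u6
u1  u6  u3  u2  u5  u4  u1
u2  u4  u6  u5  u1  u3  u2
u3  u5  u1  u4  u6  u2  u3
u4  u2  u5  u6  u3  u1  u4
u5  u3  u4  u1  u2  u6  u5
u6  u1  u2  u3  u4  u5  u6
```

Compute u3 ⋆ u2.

u1

Read row u3, column u2: u3 ⋆ u2 = u1.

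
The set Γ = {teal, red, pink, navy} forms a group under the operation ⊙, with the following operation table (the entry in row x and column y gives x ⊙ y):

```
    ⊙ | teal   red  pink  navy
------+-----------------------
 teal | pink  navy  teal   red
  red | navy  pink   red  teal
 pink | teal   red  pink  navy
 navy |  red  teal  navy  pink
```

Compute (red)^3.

red^1 = red
red^2 = red ⊙ red = pink
red^3 = pink ⊙ red = red

red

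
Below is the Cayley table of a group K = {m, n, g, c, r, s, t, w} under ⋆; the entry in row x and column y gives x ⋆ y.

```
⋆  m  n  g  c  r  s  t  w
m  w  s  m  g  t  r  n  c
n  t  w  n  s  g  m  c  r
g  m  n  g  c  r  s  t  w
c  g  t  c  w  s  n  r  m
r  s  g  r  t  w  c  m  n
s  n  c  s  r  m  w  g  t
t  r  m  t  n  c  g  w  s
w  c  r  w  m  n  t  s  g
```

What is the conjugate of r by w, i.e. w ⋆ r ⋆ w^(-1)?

r

The identity is g. In row w, the entry g sits in column w, so w^(-1) = w.
w ⋆ r = n
n ⋆ w = r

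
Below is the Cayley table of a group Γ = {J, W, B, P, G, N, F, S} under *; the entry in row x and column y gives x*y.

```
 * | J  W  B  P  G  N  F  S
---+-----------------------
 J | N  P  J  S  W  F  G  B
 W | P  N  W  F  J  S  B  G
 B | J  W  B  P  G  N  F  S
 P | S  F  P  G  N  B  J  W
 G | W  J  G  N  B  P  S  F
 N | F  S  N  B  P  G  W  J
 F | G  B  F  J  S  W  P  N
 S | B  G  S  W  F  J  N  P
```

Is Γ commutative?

Check whether the table is symmetric across its main diagonal.
Every entry (row x, col y) equals the entry (row y, col x), so Γ is abelian.

Yes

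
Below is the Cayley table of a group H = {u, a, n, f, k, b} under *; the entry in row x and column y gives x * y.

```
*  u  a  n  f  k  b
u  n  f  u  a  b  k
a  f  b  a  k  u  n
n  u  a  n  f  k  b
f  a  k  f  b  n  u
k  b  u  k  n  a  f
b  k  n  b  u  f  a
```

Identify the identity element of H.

n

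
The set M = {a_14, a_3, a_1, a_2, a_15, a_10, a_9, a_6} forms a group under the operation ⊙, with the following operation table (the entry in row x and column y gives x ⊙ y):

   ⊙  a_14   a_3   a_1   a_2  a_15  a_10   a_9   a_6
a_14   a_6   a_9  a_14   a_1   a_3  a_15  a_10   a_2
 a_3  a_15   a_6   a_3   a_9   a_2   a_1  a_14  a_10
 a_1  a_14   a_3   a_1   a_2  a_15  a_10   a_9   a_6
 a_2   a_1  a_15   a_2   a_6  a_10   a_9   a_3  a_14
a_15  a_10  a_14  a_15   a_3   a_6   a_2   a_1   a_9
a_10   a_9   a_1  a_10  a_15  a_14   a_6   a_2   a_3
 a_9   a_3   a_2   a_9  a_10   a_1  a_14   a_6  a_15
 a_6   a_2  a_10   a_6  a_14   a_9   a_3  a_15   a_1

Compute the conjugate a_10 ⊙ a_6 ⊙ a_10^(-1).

The identity is a_1. In row a_10, the entry a_1 sits in column a_3, so a_10^(-1) = a_3.
a_10 ⊙ a_6 = a_3
a_3 ⊙ a_3 = a_6
(Structurally, M here is isomorphic to the quaternion group Q_8.)

a_6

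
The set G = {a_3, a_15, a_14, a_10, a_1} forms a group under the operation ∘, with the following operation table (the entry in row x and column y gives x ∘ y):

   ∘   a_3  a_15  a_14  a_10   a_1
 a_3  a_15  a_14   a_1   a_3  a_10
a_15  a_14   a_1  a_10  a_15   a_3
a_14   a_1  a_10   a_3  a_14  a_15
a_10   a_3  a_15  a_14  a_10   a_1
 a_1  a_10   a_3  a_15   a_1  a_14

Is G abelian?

Check whether the table is symmetric across its main diagonal.
Every entry (row x, col y) equals the entry (row y, col x), so G is abelian.

Yes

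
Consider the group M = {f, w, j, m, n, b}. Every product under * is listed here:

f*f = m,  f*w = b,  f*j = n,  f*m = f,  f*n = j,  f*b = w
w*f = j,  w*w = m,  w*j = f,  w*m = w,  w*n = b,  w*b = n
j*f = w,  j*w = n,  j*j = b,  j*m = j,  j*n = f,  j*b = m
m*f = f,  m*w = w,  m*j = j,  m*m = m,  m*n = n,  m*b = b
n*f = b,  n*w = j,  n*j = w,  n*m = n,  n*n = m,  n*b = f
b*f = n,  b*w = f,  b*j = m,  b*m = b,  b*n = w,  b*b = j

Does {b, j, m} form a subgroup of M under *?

Yes

{b, j, m} contains the identity m.
Checking products: every product of two elements of {b, j, m} (read from the table) lies in {b, j, m}, so the set is closed.
In a finite group, a nonempty closed subset is a subgroup. So {b, j, m} ≤ M.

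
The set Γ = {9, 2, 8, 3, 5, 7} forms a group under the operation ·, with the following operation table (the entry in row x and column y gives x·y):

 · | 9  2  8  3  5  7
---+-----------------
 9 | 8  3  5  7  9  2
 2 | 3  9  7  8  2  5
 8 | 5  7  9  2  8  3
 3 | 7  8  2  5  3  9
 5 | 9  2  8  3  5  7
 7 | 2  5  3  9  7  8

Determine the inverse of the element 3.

3

First locate the identity: row 5 matches the header, so 5 is the identity.
Scan row 3 for 5: 3·3 = 5. Hence 3^(-1) = 3.
(Structurally, Γ here is isomorphic to the cyclic group Z_6.)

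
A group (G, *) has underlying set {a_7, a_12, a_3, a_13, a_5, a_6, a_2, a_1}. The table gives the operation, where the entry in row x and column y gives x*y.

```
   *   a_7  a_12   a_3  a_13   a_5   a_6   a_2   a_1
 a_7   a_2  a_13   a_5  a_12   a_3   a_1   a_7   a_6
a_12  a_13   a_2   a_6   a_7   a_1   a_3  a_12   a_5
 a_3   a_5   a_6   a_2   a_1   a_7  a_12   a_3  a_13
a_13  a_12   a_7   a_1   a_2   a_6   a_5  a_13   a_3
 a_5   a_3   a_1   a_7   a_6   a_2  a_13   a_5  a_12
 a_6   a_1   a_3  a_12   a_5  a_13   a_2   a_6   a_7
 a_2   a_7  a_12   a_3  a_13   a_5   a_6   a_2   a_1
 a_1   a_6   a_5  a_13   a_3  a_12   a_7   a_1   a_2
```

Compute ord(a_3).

The identity element is a_2 (its row matches the header).
a_3^1 = a_3
a_3^2 = a_3*a_3 = a_2
The first power of a_3 equal to the identity is a_3^2, so ord(a_3) = 2.

2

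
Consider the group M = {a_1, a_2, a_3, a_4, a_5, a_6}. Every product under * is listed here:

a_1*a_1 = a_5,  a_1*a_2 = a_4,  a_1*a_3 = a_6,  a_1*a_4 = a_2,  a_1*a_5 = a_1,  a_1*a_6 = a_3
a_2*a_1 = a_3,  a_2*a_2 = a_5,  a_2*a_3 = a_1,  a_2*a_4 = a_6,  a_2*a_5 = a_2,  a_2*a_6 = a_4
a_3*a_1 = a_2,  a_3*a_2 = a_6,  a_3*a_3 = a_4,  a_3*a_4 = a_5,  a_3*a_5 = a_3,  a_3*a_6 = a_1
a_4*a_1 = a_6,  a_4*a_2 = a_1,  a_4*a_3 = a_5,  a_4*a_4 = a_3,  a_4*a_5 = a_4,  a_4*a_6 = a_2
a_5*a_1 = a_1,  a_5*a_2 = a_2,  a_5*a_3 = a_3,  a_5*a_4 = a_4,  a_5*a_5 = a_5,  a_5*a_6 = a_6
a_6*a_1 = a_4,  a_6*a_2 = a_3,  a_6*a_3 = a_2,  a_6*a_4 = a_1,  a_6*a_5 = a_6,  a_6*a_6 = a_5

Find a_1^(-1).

First locate the identity: row a_5 matches the header, so a_5 is the identity.
Scan row a_1 for a_5: a_1 * a_1 = a_5. Hence a_1^(-1) = a_1.

a_1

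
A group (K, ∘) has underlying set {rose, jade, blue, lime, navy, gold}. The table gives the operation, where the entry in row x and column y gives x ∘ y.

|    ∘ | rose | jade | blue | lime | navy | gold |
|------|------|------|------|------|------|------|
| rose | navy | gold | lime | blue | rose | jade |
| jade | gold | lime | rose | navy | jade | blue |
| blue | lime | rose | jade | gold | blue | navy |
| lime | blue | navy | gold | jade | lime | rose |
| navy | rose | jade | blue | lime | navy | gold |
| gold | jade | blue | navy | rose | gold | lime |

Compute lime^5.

jade

lime^1 = lime
lime^2 = lime ∘ lime = jade
lime^3 = jade ∘ lime = navy
lime^4 = navy ∘ lime = lime
lime^5 = lime ∘ lime = jade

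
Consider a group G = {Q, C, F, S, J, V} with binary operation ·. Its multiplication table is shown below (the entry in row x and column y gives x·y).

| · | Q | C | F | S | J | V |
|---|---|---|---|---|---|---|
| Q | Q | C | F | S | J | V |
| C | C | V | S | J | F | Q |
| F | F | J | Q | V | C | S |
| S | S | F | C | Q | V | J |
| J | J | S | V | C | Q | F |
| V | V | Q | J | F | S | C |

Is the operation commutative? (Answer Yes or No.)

C·J = F but J·C = S.
Since C and J do not commute, G is not abelian.

No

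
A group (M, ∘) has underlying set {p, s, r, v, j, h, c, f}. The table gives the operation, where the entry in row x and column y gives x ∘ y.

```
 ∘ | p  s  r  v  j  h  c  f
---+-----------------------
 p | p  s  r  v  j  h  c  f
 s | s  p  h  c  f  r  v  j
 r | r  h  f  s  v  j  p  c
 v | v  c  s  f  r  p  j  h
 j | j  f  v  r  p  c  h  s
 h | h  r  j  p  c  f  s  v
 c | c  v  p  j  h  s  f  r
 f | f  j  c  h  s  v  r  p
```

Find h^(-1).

First locate the identity: row p matches the header, so p is the identity.
Scan row h for p: h ∘ v = p. Hence h^(-1) = v.

v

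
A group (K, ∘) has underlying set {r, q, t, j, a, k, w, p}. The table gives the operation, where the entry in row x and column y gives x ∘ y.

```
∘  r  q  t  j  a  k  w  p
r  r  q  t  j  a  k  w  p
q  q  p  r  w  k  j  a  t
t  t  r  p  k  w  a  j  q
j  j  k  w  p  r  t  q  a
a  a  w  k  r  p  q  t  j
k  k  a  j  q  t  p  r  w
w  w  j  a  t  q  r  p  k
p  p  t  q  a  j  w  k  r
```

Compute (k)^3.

w

k^1 = k
k^2 = k ∘ k = p
k^3 = p ∘ k = w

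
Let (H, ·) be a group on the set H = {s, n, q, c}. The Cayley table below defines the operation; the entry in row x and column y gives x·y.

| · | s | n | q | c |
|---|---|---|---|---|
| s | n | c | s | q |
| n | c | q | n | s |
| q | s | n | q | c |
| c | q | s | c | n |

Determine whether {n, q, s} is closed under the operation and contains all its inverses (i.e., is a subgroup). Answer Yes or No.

s·n = c, which is not in {n, q, s}.
The subset is not closed under ·, so it is not a subgroup.

No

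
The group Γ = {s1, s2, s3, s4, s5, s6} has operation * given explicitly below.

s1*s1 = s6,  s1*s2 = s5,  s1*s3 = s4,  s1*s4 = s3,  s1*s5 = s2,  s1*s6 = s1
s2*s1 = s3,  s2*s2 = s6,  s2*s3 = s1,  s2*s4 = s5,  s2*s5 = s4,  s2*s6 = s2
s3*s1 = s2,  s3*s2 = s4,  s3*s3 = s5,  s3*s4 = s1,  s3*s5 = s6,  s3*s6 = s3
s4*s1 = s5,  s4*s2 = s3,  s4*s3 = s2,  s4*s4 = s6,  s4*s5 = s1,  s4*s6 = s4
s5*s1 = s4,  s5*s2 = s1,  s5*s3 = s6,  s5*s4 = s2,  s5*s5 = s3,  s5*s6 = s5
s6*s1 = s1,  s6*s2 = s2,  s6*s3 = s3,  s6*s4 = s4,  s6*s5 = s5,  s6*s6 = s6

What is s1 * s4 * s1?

s1 * s4 = s3
s3 * s1 = s2
(Structurally, Γ here is isomorphic to the symmetric group S_3.)

s2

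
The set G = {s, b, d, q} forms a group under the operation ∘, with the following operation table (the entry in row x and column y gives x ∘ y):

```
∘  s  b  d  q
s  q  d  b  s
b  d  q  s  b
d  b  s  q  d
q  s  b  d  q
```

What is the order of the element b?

2

The identity element is q (its row matches the header).
b^1 = b
b^2 = b ∘ b = q
The first power of b equal to the identity is b^2, so ord(b) = 2.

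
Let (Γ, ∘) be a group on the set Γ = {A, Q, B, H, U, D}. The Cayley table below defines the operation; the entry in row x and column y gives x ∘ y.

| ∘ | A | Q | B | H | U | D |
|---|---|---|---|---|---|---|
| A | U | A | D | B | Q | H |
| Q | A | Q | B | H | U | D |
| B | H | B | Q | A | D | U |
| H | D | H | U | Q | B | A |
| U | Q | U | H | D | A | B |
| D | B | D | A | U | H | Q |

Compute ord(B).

2

The identity element is Q (its row matches the header).
B^1 = B
B^2 = B ∘ B = Q
The first power of B equal to the identity is B^2, so ord(B) = 2.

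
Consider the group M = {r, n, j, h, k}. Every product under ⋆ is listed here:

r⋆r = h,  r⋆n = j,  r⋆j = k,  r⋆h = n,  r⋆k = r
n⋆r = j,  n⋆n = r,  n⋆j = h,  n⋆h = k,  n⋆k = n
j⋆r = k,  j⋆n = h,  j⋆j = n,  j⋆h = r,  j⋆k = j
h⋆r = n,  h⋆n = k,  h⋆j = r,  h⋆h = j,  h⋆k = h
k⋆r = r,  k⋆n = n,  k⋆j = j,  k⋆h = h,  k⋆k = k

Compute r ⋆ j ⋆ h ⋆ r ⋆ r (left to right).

j

r ⋆ j = k
k ⋆ h = h
h ⋆ r = n
n ⋆ r = j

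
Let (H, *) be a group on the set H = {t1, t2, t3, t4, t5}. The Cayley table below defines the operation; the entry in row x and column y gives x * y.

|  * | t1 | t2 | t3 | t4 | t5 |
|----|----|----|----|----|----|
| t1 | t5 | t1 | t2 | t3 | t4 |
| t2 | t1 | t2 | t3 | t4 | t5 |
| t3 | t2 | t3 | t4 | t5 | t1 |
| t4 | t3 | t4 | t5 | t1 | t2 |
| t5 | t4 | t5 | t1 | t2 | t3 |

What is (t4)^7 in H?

t1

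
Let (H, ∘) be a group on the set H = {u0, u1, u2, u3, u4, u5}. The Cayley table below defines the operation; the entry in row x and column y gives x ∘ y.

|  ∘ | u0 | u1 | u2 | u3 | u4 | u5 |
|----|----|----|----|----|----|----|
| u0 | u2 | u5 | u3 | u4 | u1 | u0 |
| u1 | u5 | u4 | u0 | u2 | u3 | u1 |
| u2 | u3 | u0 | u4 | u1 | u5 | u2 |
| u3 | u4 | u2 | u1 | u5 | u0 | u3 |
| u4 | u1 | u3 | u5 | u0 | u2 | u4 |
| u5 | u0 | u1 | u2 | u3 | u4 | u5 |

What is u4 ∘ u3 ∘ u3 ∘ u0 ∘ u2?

u4 ∘ u3 = u0
u0 ∘ u3 = u4
u4 ∘ u0 = u1
u1 ∘ u2 = u0
(Structurally, H here is isomorphic to the cyclic group Z_6.)

u0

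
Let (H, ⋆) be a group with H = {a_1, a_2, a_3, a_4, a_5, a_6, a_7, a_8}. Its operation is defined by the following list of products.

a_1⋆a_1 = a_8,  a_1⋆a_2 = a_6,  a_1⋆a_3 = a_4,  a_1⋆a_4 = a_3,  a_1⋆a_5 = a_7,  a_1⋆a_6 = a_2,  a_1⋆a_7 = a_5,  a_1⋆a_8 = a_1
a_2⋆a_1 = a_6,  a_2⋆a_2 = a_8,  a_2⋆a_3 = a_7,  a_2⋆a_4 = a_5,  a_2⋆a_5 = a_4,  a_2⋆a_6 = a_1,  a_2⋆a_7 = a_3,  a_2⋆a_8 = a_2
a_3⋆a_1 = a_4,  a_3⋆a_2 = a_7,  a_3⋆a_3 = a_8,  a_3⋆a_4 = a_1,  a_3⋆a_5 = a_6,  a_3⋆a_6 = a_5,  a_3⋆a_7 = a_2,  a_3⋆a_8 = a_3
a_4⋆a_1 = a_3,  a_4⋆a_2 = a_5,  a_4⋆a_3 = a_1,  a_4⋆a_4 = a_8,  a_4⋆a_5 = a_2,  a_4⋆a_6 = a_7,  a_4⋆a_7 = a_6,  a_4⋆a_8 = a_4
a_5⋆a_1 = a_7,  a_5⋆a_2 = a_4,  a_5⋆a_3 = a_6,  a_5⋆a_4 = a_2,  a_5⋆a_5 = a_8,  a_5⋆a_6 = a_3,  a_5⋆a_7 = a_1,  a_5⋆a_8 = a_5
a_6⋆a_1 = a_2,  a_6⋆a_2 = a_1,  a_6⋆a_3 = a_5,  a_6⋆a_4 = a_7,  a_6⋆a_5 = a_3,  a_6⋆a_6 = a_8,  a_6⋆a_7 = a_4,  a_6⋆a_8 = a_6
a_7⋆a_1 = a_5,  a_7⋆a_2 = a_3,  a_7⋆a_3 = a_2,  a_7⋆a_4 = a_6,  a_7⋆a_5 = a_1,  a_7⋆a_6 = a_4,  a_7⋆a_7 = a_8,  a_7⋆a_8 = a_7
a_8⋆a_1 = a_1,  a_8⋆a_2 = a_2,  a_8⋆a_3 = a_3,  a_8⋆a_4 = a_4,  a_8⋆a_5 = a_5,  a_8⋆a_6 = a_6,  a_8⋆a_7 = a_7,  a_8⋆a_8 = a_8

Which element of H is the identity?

a_8

The identity e satisfies e ⋆ x = x for all x, so its row in the table reproduces the column headers.
Row a_8 reads: a_1, a_2, a_3, a_4, a_5, a_6, a_7, a_8 — exactly the header order. So a_8 is the identity.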